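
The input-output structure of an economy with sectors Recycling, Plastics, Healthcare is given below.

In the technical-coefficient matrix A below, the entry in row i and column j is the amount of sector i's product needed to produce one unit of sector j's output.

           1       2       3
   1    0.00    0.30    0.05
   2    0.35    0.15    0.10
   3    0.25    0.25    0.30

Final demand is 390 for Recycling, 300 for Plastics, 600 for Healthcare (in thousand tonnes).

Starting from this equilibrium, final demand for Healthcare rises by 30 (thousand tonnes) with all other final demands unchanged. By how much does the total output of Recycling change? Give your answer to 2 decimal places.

Δx_1 = 4.59

I − A =
  [   1.00    -0.30    -0.05]
  [  -0.35     0.85    -0.10]
  [  -0.25    -0.25     0.70]
Cofactors of I−A, C_ij = (−1)^(i+j)·(minor ij) (rows/columns in the sector order above):
  C_11 = (0.85)(0.70) − (-0.10)(-0.25) = 0.5700
  C_12 = −[(-0.35)(0.70) − (-0.10)(-0.25)] = 0.2700
  C_13 = (-0.35)(-0.25) − (0.85)(-0.25) = 0.3000
  C_21 = −[(-0.30)(0.70) − (-0.05)(-0.25)] = 0.2225
  C_22 = (1.00)(0.70) − (-0.05)(-0.25) = 0.6875
  C_23 = −[(1.00)(-0.25) − (-0.30)(-0.25)] = 0.3250
  C_31 = (-0.30)(-0.10) − (-0.05)(0.85) = 0.0725
  C_32 = −[(1.00)(-0.10) − (-0.05)(-0.35)] = 0.1175
  C_33 = (1.00)(0.85) − (-0.30)(-0.35) = 0.7450
det(I−A) = Σ_j (I−A)_1j·C_1j = (1.00)(0.5700) + (-0.30)(0.2700) + (-0.05)(0.3000) = 0.4740
adj(I−A) = Cᵀ =
  [ 0.5700   0.2225   0.0725]
  [ 0.2700   0.6875   0.1175]
  [ 0.3000   0.3250   0.7450]
(I − A)⁻¹ = adj(I−A) / det(I−A) ≈
  [   1.2025     0.4694     0.1530]
  [   0.5696     1.4504     0.2479]
  [   0.6329     0.6857     1.5717]
Δx = (I − A)⁻¹ Δd with Δd having +30 in the Healthcare component and 0 elsewhere.
So Δx_1 = L_13 · (+30), where L_13 = adj(I−A)_13 / det(I−A) = 0.0725 / 0.4740.
Δx_1 = 0.0725 × (+30) / 0.4740 = 2.175 / 0.4740 ≈ 4.59.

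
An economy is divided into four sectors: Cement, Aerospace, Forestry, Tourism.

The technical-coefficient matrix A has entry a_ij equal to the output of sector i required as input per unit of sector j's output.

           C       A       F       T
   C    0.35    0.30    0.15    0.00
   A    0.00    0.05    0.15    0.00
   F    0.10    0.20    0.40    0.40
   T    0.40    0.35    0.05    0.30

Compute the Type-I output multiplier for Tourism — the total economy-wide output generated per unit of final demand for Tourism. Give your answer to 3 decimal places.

m_T = 3.926

I − A =
  [   0.65    -0.30    -0.15     0.00]
  [   0.00     0.95    -0.15     0.00]
  [  -0.10    -0.20     0.60    -0.40]
  [  -0.40    -0.35    -0.05     0.70]
Compute the cofactors C_ij = (−1)^(i+j)·(3×3 minor ij) of I−A; the adjugate is their transpose:
adj(I−A) = Cᵀ =
  [ 0.33800   0.16200   0.13125   0.07500]
  [ 0.03450   0.22550   0.06825   0.03900]
  [ 0.21850   0.25100   0.43225   0.24700]
  [ 0.22600   0.22325   0.14000   0.33225]
det(I−A) = Σ_j (I−A)_1j·C_1j = (0.65)(0.33800) + (-0.30)(0.03450) + (-0.15)(0.21850) + (0.00)(0.22600) = 0.176575
(I − A)⁻¹ = adj(I−A) / det(I−A) ≈
  [   1.9142     0.9175     0.7433     0.4247]
  [   0.1954     1.2771     0.3865     0.2209]
  [   1.2374     1.4215     2.4480     1.3988]
  [   1.2799     1.2643     0.7929     1.8816]
The output multiplier for sector j is the column-j sum of the Leontief inverse (I − A)⁻¹ = adj(I−A) / det(I−A).
Column T of adj(I−A): (0.07500, 0.03900, 0.24700, 0.33225); det(I−A) = 0.176575.
m_T = (0.07500 + 0.03900 + 0.24700 + 0.33225) / 0.176575 = 0.69325 / 0.176575 ≈ 3.926.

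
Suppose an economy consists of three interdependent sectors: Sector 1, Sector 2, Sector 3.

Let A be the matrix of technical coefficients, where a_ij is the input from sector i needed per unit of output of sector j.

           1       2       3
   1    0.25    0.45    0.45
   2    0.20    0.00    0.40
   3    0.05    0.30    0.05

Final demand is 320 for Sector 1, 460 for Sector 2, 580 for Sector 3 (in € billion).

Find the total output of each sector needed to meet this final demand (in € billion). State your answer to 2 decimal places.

I − A =
  [   0.75    -0.45    -0.45]
  [  -0.20     1.00    -0.40]
  [  -0.05    -0.30     0.95]
Cofactors of I−A, C_ij = (−1)^(i+j)·(minor ij) (rows/columns in the sector order above):
  C_11 = (1.00)(0.95) − (-0.40)(-0.30) = 0.8300
  C_12 = −[(-0.20)(0.95) − (-0.40)(-0.05)] = 0.2100
  C_13 = (-0.20)(-0.30) − (1.00)(-0.05) = 0.1100
  C_21 = −[(-0.45)(0.95) − (-0.45)(-0.30)] = 0.5625
  C_22 = (0.75)(0.95) − (-0.45)(-0.05) = 0.6900
  C_23 = −[(0.75)(-0.30) − (-0.45)(-0.05)] = 0.2475
  C_31 = (-0.45)(-0.40) − (-0.45)(1.00) = 0.6300
  C_32 = −[(0.75)(-0.40) − (-0.45)(-0.20)] = 0.3900
  C_33 = (0.75)(1.00) − (-0.45)(-0.20) = 0.6600
det(I−A) = Σ_j (I−A)_1j·C_1j = (0.75)(0.8300) + (-0.45)(0.2100) + (-0.45)(0.1100) = 0.4785
adj(I−A) = Cᵀ =
  [ 0.8300   0.5625   0.6300]
  [ 0.2100   0.6900   0.3900]
  [ 0.1100   0.2475   0.6600]
(I − A)⁻¹ = adj(I−A) / det(I−A) ≈
  [   1.7346     1.1755     1.3166]
  [   0.4389     1.4420     0.8150]
  [   0.2299     0.5172     1.3793]
x = (I − A)⁻¹ d = adj(I−A)·d / det(I−A), with det(I−A) = 0.4785:
  x_1 = (0.8300·320 + 0.5625·460 + 0.6300·580) / 0.4785 = 889.75 / 0.4785 ≈ 1859.46
  x_2 = (0.2100·320 + 0.6900·460 + 0.3900·580) / 0.4785 = 610.80 / 0.4785 ≈ 1276.49
  x_3 = (0.1100·320 + 0.2475·460 + 0.6600·580) / 0.4785 = 531.85 / 0.4785 ≈ 1111.49

x_1 = 1859.46, x_2 = 1276.49, x_3 = 1111.49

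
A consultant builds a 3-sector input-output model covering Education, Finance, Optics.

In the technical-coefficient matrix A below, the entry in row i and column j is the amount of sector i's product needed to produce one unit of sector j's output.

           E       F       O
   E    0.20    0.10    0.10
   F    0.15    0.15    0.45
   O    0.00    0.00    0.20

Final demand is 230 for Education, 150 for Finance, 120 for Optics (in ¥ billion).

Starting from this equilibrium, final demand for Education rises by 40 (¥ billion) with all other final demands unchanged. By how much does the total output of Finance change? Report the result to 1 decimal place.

I − A =
  [   0.80    -0.10    -0.10]
  [  -0.15     0.85    -0.45]
  [   0.00     0.00     0.80]
Cofactors of I−A, C_ij = (−1)^(i+j)·(minor ij) (rows/columns in the sector order above):
  C_11 = (0.85)(0.80) − (-0.45)(0.00) = 0.6800
  C_12 = −[(-0.15)(0.80) − (-0.45)(0.00)] = 0.1200
  C_13 = (-0.15)(0.00) − (0.85)(0.00) = 0.0000
  C_21 = −[(-0.10)(0.80) − (-0.10)(0.00)] = 0.0800
  C_22 = (0.80)(0.80) − (-0.10)(0.00) = 0.6400
  C_23 = −[(0.80)(0.00) − (-0.10)(0.00)] = 0.0000
  C_31 = (-0.10)(-0.45) − (-0.10)(0.85) = 0.1300
  C_32 = −[(0.80)(-0.45) − (-0.10)(-0.15)] = 0.3750
  C_33 = (0.80)(0.85) − (-0.10)(-0.15) = 0.6650
det(I−A) = Σ_j (I−A)_1j·C_1j = (0.80)(0.6800) + (-0.10)(0.1200) + (-0.10)(0.0000) = 0.5320
adj(I−A) = Cᵀ =
  [ 0.6800   0.0800   0.1300]
  [ 0.1200   0.6400   0.3750]
  [ 0.0000   0.0000   0.6650]
(I − A)⁻¹ = adj(I−A) / det(I−A) ≈
  [   1.2782     0.1504     0.2444]
  [   0.2256     1.2030     0.7049]
  [   0.0000     0.0000     1.2500]
Δx = (I − A)⁻¹ Δd with Δd having +40 in the Education component and 0 elsewhere.
So Δx_F = L_FE · (+40), where L_FE = adj(I−A)_FE / det(I−A) = 0.1200 / 0.5320.
Δx_F = 0.1200 × (+40) / 0.5320 = 4.80 / 0.5320 ≈ 9.0.

Δx_F = 9.0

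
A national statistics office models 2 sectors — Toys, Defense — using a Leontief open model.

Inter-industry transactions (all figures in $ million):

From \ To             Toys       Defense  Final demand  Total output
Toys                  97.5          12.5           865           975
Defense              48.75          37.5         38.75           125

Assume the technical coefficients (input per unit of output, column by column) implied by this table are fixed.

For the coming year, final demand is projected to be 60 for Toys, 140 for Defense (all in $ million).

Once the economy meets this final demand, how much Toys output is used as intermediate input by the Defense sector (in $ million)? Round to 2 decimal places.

z_12 = 20.64

Technical coefficients a_ij = z_ij / X_j:
  a_11 = 97.5/975 = 0.10, a_21 = 48.75/975 = 0.05
  a_12 = 12.5/125 = 0.10, a_22 = 37.5/125 = 0.30
I − A =
  [   0.90    -0.10]
  [  -0.05     0.70]
det(I−A) = (0.90)(0.70) − (-0.10)(-0.05) = 0.6250
adj(I−A) = [[0.70, 0.10], [0.05, 0.90]]
(I − A)⁻¹ = adj(I−A) / det(I−A) ≈
  [   1.1200     0.1600]
  [   0.0800     1.4400]
First solve x = (I − A)⁻¹ d = adj(I−A)·d / det(I−A); in particular x_2 = (0.05·60 + 0.90·140) / 0.6250 = 129.00 / 0.6250 = 206.4000.
Intermediate flow from 1 to 2: z_12 = a_12 · x_2 = 0.10 × 129.00 / 0.6250 = 12.90 / 0.6250 = 20.64.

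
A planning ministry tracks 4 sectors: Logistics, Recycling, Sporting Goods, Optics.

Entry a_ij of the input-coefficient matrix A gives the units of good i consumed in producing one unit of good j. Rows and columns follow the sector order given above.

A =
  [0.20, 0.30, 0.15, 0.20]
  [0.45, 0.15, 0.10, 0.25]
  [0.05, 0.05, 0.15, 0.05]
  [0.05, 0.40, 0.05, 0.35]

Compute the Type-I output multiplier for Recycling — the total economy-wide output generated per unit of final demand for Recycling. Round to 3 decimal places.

m_R = 5.713

I − A =
  [   0.80    -0.30    -0.15    -0.20]
  [  -0.45     0.85    -0.10    -0.25]
  [  -0.05    -0.05     0.85    -0.05]
  [  -0.05    -0.40    -0.05     0.65]
Compute the cofactors C_ij = (−1)^(i+j)·(3×3 minor ij) of I−A; the adjugate is their transpose:
adj(I−A) = Cᵀ =
  [ 0.376625   0.241375   0.107625   0.217000]
  [ 0.262250   0.425750   0.111250   0.253000]
  [ 0.049000   0.056000   0.226000   0.054000]
  [ 0.194125   0.284875   0.094125   0.448000]
det(I−A) = Σ_j (I−A)_1j·C_1j = (0.80)(0.376625) + (-0.30)(0.262250) + (-0.15)(0.049000) + (-0.20)(0.194125) = 0.17645
(I − A)⁻¹ = adj(I−A) / det(I−A) ≈
  [   2.1345     1.3680     0.6099     1.2298]
  [   1.4863     2.4129     0.6305     1.4338]
  [   0.2777     0.3174     1.2808     0.3060]
  [   1.1002     1.6145     0.5334     2.5390]
The output multiplier for sector j is the column-j sum of the Leontief inverse (I − A)⁻¹ = adj(I−A) / det(I−A).
Column R of adj(I−A): (0.241375, 0.425750, 0.056000, 0.284875); det(I−A) = 0.17645.
m_R = (0.241375 + 0.425750 + 0.056000 + 0.284875) / 0.17645 = 1.008 / 0.17645 ≈ 5.713.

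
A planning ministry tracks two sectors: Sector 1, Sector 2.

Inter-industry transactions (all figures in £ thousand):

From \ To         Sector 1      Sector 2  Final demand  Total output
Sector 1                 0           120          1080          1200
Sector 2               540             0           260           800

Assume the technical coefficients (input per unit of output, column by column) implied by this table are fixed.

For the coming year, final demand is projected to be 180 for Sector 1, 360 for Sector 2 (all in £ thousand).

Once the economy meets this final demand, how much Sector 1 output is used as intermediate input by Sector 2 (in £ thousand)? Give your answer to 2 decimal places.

z_12 = 70.94

Technical coefficients a_ij = z_ij / X_j:
  a_11 = 0/1200 = 0.00, a_21 = 540/1200 = 0.45
  a_12 = 120/800 = 0.15, a_22 = 0/800 = 0.00
I − A =
  [   1.00    -0.15]
  [  -0.45     1.00]
det(I−A) = (1.00)(1.00) − (-0.15)(-0.45) = 0.9325
adj(I−A) = [[1.00, 0.15], [0.45, 1.00]]
(I − A)⁻¹ = adj(I−A) / det(I−A) ≈
  [   1.0724     0.1609]
  [   0.4826     1.0724]
First solve x = (I − A)⁻¹ d = adj(I−A)·d / det(I−A); in particular x_2 = (0.45·180 + 1.00·360) / 0.9325 = 441.00 / 0.9325 ≈ 472.9223.
Intermediate flow from 1 to 2: z_12 = a_12 · x_2 = 0.15 × 441.00 / 0.9325 = 66.15 / 0.9325 ≈ 70.94.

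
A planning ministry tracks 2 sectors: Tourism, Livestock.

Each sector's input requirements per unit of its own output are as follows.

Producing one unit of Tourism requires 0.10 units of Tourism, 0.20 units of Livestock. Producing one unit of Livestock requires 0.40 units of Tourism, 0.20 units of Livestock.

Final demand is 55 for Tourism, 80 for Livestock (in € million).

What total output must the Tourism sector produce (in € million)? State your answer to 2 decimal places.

x_T = 118.75

I − A =
  [   0.90    -0.40]
  [  -0.20     0.80]
det(I−A) = (0.90)(0.80) − (-0.40)(-0.20) = 0.6400
adj(I−A) = [[0.80, 0.40], [0.20, 0.90]]
(I − A)⁻¹ = adj(I−A) / det(I−A) ≈
  [   1.2500     0.6250]
  [   0.3125     1.4063]
x = (I − A)⁻¹ d = adj(I−A)·d / det(I−A), with det(I−A) = 0.6400:
  x_T = (0.80·55 + 0.40·80) / 0.6400 = 76.00 / 0.6400 = 118.75
  x_L = (0.20·55 + 0.90·80) / 0.6400 = 83.00 / 0.6400 ≈ 129.69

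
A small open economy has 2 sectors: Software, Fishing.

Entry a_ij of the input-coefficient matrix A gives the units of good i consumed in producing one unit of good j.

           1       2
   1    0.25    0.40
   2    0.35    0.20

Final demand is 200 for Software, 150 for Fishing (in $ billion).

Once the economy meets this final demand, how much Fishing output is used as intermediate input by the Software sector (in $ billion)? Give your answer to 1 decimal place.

z_21 = 167.4

I − A =
  [   0.75    -0.40]
  [  -0.35     0.80]
det(I−A) = (0.75)(0.80) − (-0.40)(-0.35) = 0.4600
adj(I−A) = [[0.80, 0.40], [0.35, 0.75]]
(I − A)⁻¹ = adj(I−A) / det(I−A) ≈
  [   1.7391     0.8696]
  [   0.7609     1.6304]
First solve x = (I − A)⁻¹ d = adj(I−A)·d / det(I−A); in particular x_1 = (0.80·200 + 0.40·150) / 0.4600 = 220.00 / 0.4600 ≈ 478.261.
Intermediate flow from 2 to 1: z_21 = a_21 · x_1 = 0.35 × 220.00 / 0.4600 = 77.00 / 0.4600 ≈ 167.4.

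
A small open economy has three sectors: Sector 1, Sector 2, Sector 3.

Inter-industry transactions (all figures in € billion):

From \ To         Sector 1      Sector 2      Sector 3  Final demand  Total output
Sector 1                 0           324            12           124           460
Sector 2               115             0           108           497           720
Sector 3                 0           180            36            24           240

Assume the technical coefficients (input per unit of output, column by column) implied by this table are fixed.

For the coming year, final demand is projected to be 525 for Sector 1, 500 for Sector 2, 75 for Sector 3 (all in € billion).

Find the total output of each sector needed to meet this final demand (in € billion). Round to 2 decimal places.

Technical coefficients a_ij = z_ij / X_j:
  a_11 = 0/460 = 0.00, a_21 = 115/460 = 0.25, a_31 = 0/460 = 0.00
  a_12 = 324/720 = 0.45, a_22 = 0/720 = 0.00, a_32 = 180/720 = 0.25
  a_13 = 12/240 = 0.05, a_23 = 108/240 = 0.45, a_33 = 36/240 = 0.15
I − A =
  [   1.00    -0.45    -0.05]
  [  -0.25     1.00    -0.45]
  [   0.00    -0.25     0.85]
Cofactors of I−A, C_ij = (−1)^(i+j)·(minor ij) (rows/columns in the sector order above):
  C_11 = (1.00)(0.85) − (-0.45)(-0.25) = 0.7375
  C_12 = −[(-0.25)(0.85) − (-0.45)(0.00)] = 0.2125
  C_13 = (-0.25)(-0.25) − (1.00)(0.00) = 0.0625
  C_21 = −[(-0.45)(0.85) − (-0.05)(-0.25)] = 0.3950
  C_22 = (1.00)(0.85) − (-0.05)(0.00) = 0.8500
  C_23 = −[(1.00)(-0.25) − (-0.45)(0.00)] = 0.2500
  C_31 = (-0.45)(-0.45) − (-0.05)(1.00) = 0.2525
  C_32 = −[(1.00)(-0.45) − (-0.05)(-0.25)] = 0.4625
  C_33 = (1.00)(1.00) − (-0.45)(-0.25) = 0.8875
det(I−A) = Σ_j (I−A)_1j·C_1j = (1.00)(0.7375) + (-0.45)(0.2125) + (-0.05)(0.0625) = 0.63875
adj(I−A) = Cᵀ =
  [ 0.7375   0.3950   0.2525]
  [ 0.2125   0.8500   0.4625]
  [ 0.0625   0.2500   0.8875]
(I − A)⁻¹ = adj(I−A) / det(I−A) ≈
  [   1.1546     0.6184     0.3953]
  [   0.3327     1.3307     0.7241]
  [   0.0978     0.3914     1.3894]
x = (I − A)⁻¹ d = adj(I−A)·d / det(I−A), with det(I−A) = 0.63875:
  x_1 = (0.7375·525 + 0.3950·500 + 0.2525·75) / 0.63875 = 603.625 / 0.63875 ≈ 945.01
  x_2 = (0.2125·525 + 0.8500·500 + 0.4625·75) / 0.63875 = 571.25 / 0.63875 ≈ 894.32
  x_3 = (0.0625·525 + 0.2500·500 + 0.8875·75) / 0.63875 = 224.375 / 0.63875 ≈ 351.27

x_1 = 945.01, x_2 = 894.32, x_3 = 351.27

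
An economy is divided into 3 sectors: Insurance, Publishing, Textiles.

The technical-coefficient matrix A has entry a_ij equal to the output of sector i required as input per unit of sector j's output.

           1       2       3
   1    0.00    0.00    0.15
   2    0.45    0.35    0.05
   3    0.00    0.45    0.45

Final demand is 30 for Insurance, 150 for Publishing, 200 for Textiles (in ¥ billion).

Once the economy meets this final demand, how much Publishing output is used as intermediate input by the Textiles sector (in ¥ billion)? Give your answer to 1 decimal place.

I − A =
  [   1.00     0.00    -0.15]
  [  -0.45     0.65    -0.05]
  [   0.00    -0.45     0.55]
Cofactors of I−A, C_ij = (−1)^(i+j)·(minor ij) (rows/columns in the sector order above):
  C_11 = (0.65)(0.55) − (-0.05)(-0.45) = 0.3350
  C_12 = −[(-0.45)(0.55) − (-0.05)(0.00)] = 0.2475
  C_13 = (-0.45)(-0.45) − (0.65)(0.00) = 0.2025
  C_21 = −[(0.00)(0.55) − (-0.15)(-0.45)] = 0.0675
  C_22 = (1.00)(0.55) − (-0.15)(0.00) = 0.5500
  C_23 = −[(1.00)(-0.45) − (0.00)(0.00)] = 0.4500
  C_31 = (0.00)(-0.05) − (-0.15)(0.65) = 0.0975
  C_32 = −[(1.00)(-0.05) − (-0.15)(-0.45)] = 0.1175
  C_33 = (1.00)(0.65) − (0.00)(-0.45) = 0.6500
det(I−A) = Σ_j (I−A)_1j·C_1j = (1.00)(0.3350) + (0.00)(0.2475) + (-0.15)(0.2025) = 0.304625
adj(I−A) = Cᵀ =
  [ 0.3350   0.0675   0.0975]
  [ 0.2475   0.5500   0.1175]
  [ 0.2025   0.4500   0.6500]
(I − A)⁻¹ = adj(I−A) / det(I−A) ≈
  [   1.0997     0.2216     0.3201]
  [   0.8125     1.8055     0.3857]
  [   0.6648     1.4772     2.1338]
First solve x = (I − A)⁻¹ d = adj(I−A)·d / det(I−A); in particular x_3 = (0.2025·30 + 0.4500·150 + 0.6500·200) / 0.304625 = 203.575 / 0.304625 ≈ 668.281.
Intermediate flow from 2 to 3: z_23 = a_23 · x_3 = 0.05 × 203.575 / 0.304625 = 10.17875 / 0.304625 ≈ 33.4.

z_23 = 33.4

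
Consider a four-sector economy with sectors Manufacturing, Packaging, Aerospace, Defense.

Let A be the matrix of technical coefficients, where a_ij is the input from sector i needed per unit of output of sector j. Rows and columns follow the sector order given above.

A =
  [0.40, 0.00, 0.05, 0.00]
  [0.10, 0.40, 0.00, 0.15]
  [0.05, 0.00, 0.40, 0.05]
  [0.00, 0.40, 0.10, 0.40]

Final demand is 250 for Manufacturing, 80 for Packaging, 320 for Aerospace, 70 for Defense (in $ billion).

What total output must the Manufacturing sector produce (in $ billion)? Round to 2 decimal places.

I − A =
  [   0.60     0.00    -0.05     0.00]
  [  -0.10     0.60     0.00    -0.15]
  [  -0.05     0.00     0.60    -0.05]
  [   0.00    -0.40    -0.10     0.60]
Compute the cofactors C_ij = (−1)^(i+j)·(3×3 minor ij) of I−A; the adjugate is their transpose:
adj(I−A) = Cᵀ =
  [ 0.177000   0.001000   0.015000   0.001500]
  [ 0.036250   0.211500   0.012000   0.053875]
  [ 0.017000   0.012000   0.180000   0.018000]
  [ 0.027000   0.143000   0.038000   0.214500]
det(I−A) = Σ_j (I−A)_1j·C_1j = (0.60)(0.177000) + (0.00)(0.036250) + (-0.05)(0.017000) + (0.00)(0.027000) = 0.10535
(I − A)⁻¹ = adj(I−A) / det(I−A) ≈
  [   1.6801     0.0095     0.1424     0.0142]
  [   0.3441     2.0076     0.1139     0.5114]
  [   0.1614     0.1139     1.7086     0.1709]
  [   0.2563     1.3574     0.3607     2.0361]
x = (I − A)⁻¹ d = adj(I−A)·d / det(I−A), with det(I−A) = 0.10535:
  x_1 = (0.177000·250 + 0.001000·80 + 0.015000·320 + 0.001500·70) / 0.10535 = 49.235 / 0.10535 ≈ 467.35
  x_2 = (0.036250·250 + 0.211500·80 + 0.012000·320 + 0.053875·70) / 0.10535 = 33.59375 / 0.10535 ≈ 318.88
  x_3 = (0.017000·250 + 0.012000·80 + 0.180000·320 + 0.018000·70) / 0.10535 = 64.07 / 0.10535 ≈ 608.16
  x_4 = (0.027000·250 + 0.143000·80 + 0.038000·320 + 0.214500·70) / 0.10535 = 45.365 / 0.10535 ≈ 430.61

x_1 = 467.35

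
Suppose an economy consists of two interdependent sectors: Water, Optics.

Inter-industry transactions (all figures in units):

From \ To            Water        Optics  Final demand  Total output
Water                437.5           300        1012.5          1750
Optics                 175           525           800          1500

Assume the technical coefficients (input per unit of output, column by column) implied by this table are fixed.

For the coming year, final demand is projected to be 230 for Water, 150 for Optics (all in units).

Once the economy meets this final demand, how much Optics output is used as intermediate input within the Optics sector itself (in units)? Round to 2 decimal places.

z_OO = 101.44

Technical coefficients a_ij = z_ij / X_j:
  a_WW = 437.5/1750 = 0.25, a_OW = 175/1750 = 0.10
  a_WO = 300/1500 = 0.20, a_OO = 525/1500 = 0.35
I − A =
  [   0.75    -0.20]
  [  -0.10     0.65]
det(I−A) = (0.75)(0.65) − (-0.20)(-0.10) = 0.4675
adj(I−A) = [[0.65, 0.20], [0.10, 0.75]]
(I − A)⁻¹ = adj(I−A) / det(I−A) ≈
  [   1.3904     0.4278]
  [   0.2139     1.6043]
First solve x = (I − A)⁻¹ d = adj(I−A)·d / det(I−A); in particular x_O = (0.10·230 + 0.75·150) / 0.4675 = 135.50 / 0.4675 ≈ 289.8396.
Intermediate flow from O to O: z_OO = a_OO · x_O = 0.35 × 135.50 / 0.4675 = 47.425 / 0.4675 ≈ 101.44.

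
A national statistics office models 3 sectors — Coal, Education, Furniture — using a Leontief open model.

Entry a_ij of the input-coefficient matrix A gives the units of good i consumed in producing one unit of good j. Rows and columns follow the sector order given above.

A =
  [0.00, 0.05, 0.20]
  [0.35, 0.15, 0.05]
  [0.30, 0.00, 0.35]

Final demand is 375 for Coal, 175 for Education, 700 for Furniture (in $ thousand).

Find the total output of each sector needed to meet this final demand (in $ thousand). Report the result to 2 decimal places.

x_1 = 681.74, x_2 = 568.45, x_3 = 1391.57

I − A =
  [   1.00    -0.05    -0.20]
  [  -0.35     0.85    -0.05]
  [  -0.30     0.00     0.65]
Cofactors of I−A, C_ij = (−1)^(i+j)·(minor ij) (rows/columns in the sector order above):
  C_11 = (0.85)(0.65) − (-0.05)(0.00) = 0.5525
  C_12 = −[(-0.35)(0.65) − (-0.05)(-0.30)] = 0.2425
  C_13 = (-0.35)(0.00) − (0.85)(-0.30) = 0.2550
  C_21 = −[(-0.05)(0.65) − (-0.20)(0.00)] = 0.0325
  C_22 = (1.00)(0.65) − (-0.20)(-0.30) = 0.5900
  C_23 = −[(1.00)(0.00) − (-0.05)(-0.30)] = 0.0150
  C_31 = (-0.05)(-0.05) − (-0.20)(0.85) = 0.1725
  C_32 = −[(1.00)(-0.05) − (-0.20)(-0.35)] = 0.1200
  C_33 = (1.00)(0.85) − (-0.05)(-0.35) = 0.8325
det(I−A) = Σ_j (I−A)_1j·C_1j = (1.00)(0.5525) + (-0.05)(0.2425) + (-0.20)(0.2550) = 0.489375
adj(I−A) = Cᵀ =
  [ 0.5525   0.0325   0.1725]
  [ 0.2425   0.5900   0.1200]
  [ 0.2550   0.0150   0.8325]
(I − A)⁻¹ = adj(I−A) / det(I−A) ≈
  [   1.1290     0.0664     0.3525]
  [   0.4955     1.2056     0.2452]
  [   0.5211     0.0307     1.7011]
x = (I − A)⁻¹ d = adj(I−A)·d / det(I−A), with det(I−A) = 0.489375:
  x_1 = (0.5525·375 + 0.0325·175 + 0.1725·700) / 0.489375 = 333.625 / 0.489375 ≈ 681.74
  x_2 = (0.2425·375 + 0.5900·175 + 0.1200·700) / 0.489375 = 278.1875 / 0.489375 ≈ 568.45
  x_3 = (0.2550·375 + 0.0150·175 + 0.8325·700) / 0.489375 = 681.00 / 0.489375 ≈ 1391.57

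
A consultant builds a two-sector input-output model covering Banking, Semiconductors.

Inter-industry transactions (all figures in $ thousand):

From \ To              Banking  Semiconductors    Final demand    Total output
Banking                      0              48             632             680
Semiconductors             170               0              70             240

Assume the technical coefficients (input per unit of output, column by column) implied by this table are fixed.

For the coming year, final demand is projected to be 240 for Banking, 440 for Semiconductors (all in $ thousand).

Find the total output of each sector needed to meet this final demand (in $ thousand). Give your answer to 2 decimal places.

x_1 = 345.26, x_2 = 526.32

Technical coefficients a_ij = z_ij / X_j:
  a_11 = 0/680 = 0.00, a_21 = 170/680 = 0.25
  a_12 = 48/240 = 0.20, a_22 = 0/240 = 0.00
I − A =
  [   1.00    -0.20]
  [  -0.25     1.00]
det(I−A) = (1.00)(1.00) − (-0.20)(-0.25) = 0.9500
adj(I−A) = [[1.00, 0.20], [0.25, 1.00]]
(I − A)⁻¹ = adj(I−A) / det(I−A) ≈
  [   1.0526     0.2105]
  [   0.2632     1.0526]
x = (I − A)⁻¹ d = adj(I−A)·d / det(I−A), with det(I−A) = 0.9500:
  x_1 = (1.00·240 + 0.20·440) / 0.9500 = 328.00 / 0.9500 ≈ 345.26
  x_2 = (0.25·240 + 1.00·440) / 0.9500 = 500.00 / 0.9500 ≈ 526.32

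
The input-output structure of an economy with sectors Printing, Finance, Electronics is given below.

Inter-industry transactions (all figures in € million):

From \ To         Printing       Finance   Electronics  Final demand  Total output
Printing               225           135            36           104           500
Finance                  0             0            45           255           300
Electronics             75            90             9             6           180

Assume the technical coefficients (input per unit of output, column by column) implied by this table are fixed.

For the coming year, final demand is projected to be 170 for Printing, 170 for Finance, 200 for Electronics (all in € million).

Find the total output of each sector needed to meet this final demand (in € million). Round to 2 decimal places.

Technical coefficients a_ij = z_ij / X_j:
  a_PP = 225/500 = 0.45, a_FP = 0/500 = 0.00, a_EP = 75/500 = 0.15
  a_PF = 135/300 = 0.45, a_FF = 0/300 = 0.00, a_EF = 90/300 = 0.30
  a_PE = 36/180 = 0.20, a_FE = 45/180 = 0.25, a_EE = 9/180 = 0.05
I − A =
  [   0.55    -0.45    -0.20]
  [   0.00     1.00    -0.25]
  [  -0.15    -0.30     0.95]
Cofactors of I−A, C_ij = (−1)^(i+j)·(minor ij) (rows/columns in the sector order above):
  C_11 = (1.00)(0.95) − (-0.25)(-0.30) = 0.8750
  C_12 = −[(0.00)(0.95) − (-0.25)(-0.15)] = 0.0375
  C_13 = (0.00)(-0.30) − (1.00)(-0.15) = 0.1500
  C_21 = −[(-0.45)(0.95) − (-0.20)(-0.30)] = 0.4875
  C_22 = (0.55)(0.95) − (-0.20)(-0.15) = 0.4925
  C_23 = −[(0.55)(-0.30) − (-0.45)(-0.15)] = 0.2325
  C_31 = (-0.45)(-0.25) − (-0.20)(1.00) = 0.3125
  C_32 = −[(0.55)(-0.25) − (-0.20)(0.00)] = 0.1375
  C_33 = (0.55)(1.00) − (-0.45)(0.00) = 0.5500
det(I−A) = Σ_j (I−A)_1j·C_1j = (0.55)(0.8750) + (-0.45)(0.0375) + (-0.20)(0.1500) = 0.434375
adj(I−A) = Cᵀ =
  [ 0.8750   0.4875   0.3125]
  [ 0.0375   0.4925   0.1375]
  [ 0.1500   0.2325   0.5500]
(I − A)⁻¹ = adj(I−A) / det(I−A) ≈
  [   2.0144     1.1223     0.7194]
  [   0.0863     1.1338     0.3165]
  [   0.3453     0.5353     1.2662]
x = (I − A)⁻¹ d = adj(I−A)·d / det(I−A), with det(I−A) = 0.434375:
  x_P = (0.8750·170 + 0.4875·170 + 0.3125·200) / 0.434375 = 294.125 / 0.434375 ≈ 677.12
  x_F = (0.0375·170 + 0.4925·170 + 0.1375·200) / 0.434375 = 117.60 / 0.434375 ≈ 270.73
  x_E = (0.1500·170 + 0.2325·170 + 0.5500·200) / 0.434375 = 175.025 / 0.434375 ≈ 402.94

x_P = 677.12, x_F = 270.73, x_E = 402.94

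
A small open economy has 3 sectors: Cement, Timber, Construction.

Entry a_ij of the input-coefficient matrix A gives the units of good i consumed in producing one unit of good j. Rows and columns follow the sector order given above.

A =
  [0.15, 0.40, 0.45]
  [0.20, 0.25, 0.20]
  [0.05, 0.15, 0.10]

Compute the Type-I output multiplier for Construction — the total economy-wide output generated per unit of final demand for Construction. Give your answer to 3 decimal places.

I − A =
  [   0.85    -0.40    -0.45]
  [  -0.20     0.75    -0.20]
  [  -0.05    -0.15     0.90]
Cofactors of I−A, C_ij = (−1)^(i+j)·(minor ij) (rows/columns in the sector order above):
  C_11 = (0.75)(0.90) − (-0.20)(-0.15) = 0.6450
  C_12 = −[(-0.20)(0.90) − (-0.20)(-0.05)] = 0.1900
  C_13 = (-0.20)(-0.15) − (0.75)(-0.05) = 0.0675
  C_21 = −[(-0.40)(0.90) − (-0.45)(-0.15)] = 0.4275
  C_22 = (0.85)(0.90) − (-0.45)(-0.05) = 0.7425
  C_23 = −[(0.85)(-0.15) − (-0.40)(-0.05)] = 0.1475
  C_31 = (-0.40)(-0.20) − (-0.45)(0.75) = 0.4175
  C_32 = −[(0.85)(-0.20) − (-0.45)(-0.20)] = 0.2600
  C_33 = (0.85)(0.75) − (-0.40)(-0.20) = 0.5575
det(I−A) = Σ_j (I−A)_1j·C_1j = (0.85)(0.6450) + (-0.40)(0.1900) + (-0.45)(0.0675) = 0.441875
adj(I−A) = Cᵀ =
  [ 0.6450   0.4275   0.4175]
  [ 0.1900   0.7425   0.2600]
  [ 0.0675   0.1475   0.5575]
(I − A)⁻¹ = adj(I−A) / det(I−A) ≈
  [   1.4597     0.9675     0.9448]
  [   0.4300     1.6803     0.5884]
  [   0.1528     0.3338     1.2617]
The output multiplier for sector j is the column-j sum of the Leontief inverse (I − A)⁻¹ = adj(I−A) / det(I−A).
Column 3 of adj(I−A): (0.4175, 0.2600, 0.5575); det(I−A) = 0.441875.
m_3 = (0.4175 + 0.2600 + 0.5575) / 0.441875 = 1.235 / 0.441875 ≈ 2.795.

m_3 = 2.795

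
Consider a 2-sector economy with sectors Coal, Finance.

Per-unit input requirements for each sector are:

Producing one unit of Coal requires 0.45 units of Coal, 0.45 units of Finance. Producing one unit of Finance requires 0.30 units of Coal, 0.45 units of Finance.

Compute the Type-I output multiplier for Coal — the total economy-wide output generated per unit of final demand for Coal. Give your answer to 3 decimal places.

m_1 = 5.970

I − A =
  [   0.55    -0.30]
  [  -0.45     0.55]
det(I−A) = (0.55)(0.55) − (-0.30)(-0.45) = 0.1675
adj(I−A) = [[0.55, 0.30], [0.45, 0.55]]
(I − A)⁻¹ = adj(I−A) / det(I−A) ≈
  [   3.2836     1.7910]
  [   2.6866     3.2836]
The output multiplier for sector j is the column-j sum of the Leontief inverse (I − A)⁻¹ = adj(I−A) / det(I−A).
Column 1 of adj(I−A): (0.55, 0.45); det(I−A) = 0.1675.
m_1 = (0.55 + 0.45) / 0.1675 = 1.00 / 0.1675 ≈ 5.970.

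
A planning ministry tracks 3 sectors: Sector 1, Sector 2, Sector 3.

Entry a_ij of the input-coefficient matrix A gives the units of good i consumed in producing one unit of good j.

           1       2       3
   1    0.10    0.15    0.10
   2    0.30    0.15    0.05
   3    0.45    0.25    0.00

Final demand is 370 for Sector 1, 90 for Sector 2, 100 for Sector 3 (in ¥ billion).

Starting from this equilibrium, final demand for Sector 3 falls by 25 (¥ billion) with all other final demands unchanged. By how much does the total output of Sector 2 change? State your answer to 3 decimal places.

I − A =
  [   0.90    -0.15    -0.10]
  [  -0.30     0.85    -0.05]
  [  -0.45    -0.25     1.00]
Cofactors of I−A, C_ij = (−1)^(i+j)·(minor ij) (rows/columns in the sector order above):
  C_11 = (0.85)(1.00) − (-0.05)(-0.25) = 0.8375
  C_12 = −[(-0.30)(1.00) − (-0.05)(-0.45)] = 0.3225
  C_13 = (-0.30)(-0.25) − (0.85)(-0.45) = 0.4575
  C_21 = −[(-0.15)(1.00) − (-0.10)(-0.25)] = 0.1750
  C_22 = (0.90)(1.00) − (-0.10)(-0.45) = 0.8550
  C_23 = −[(0.90)(-0.25) − (-0.15)(-0.45)] = 0.2925
  C_31 = (-0.15)(-0.05) − (-0.10)(0.85) = 0.0925
  C_32 = −[(0.90)(-0.05) − (-0.10)(-0.30)] = 0.0750
  C_33 = (0.90)(0.85) − (-0.15)(-0.30) = 0.7200
det(I−A) = Σ_j (I−A)_1j·C_1j = (0.90)(0.8375) + (-0.15)(0.3225) + (-0.10)(0.4575) = 0.659625
adj(I−A) = Cᵀ =
  [ 0.8375   0.1750   0.0925]
  [ 0.3225   0.8550   0.0750]
  [ 0.4575   0.2925   0.7200]
(I − A)⁻¹ = adj(I−A) / det(I−A) ≈
  [   1.2697     0.2653     0.1402]
  [   0.4889     1.2962     0.1137]
  [   0.6936     0.4434     1.0915]
Δx = (I − A)⁻¹ Δd with Δd having -25 in the Sector 3 component and 0 elsewhere.
So Δx_2 = L_23 · (-25), where L_23 = adj(I−A)_23 / det(I−A) = 0.0750 / 0.659625.
Δx_2 = 0.0750 × (-25) / 0.659625 = -1.875 / 0.659625 ≈ -2.843.

Δx_2 = -2.843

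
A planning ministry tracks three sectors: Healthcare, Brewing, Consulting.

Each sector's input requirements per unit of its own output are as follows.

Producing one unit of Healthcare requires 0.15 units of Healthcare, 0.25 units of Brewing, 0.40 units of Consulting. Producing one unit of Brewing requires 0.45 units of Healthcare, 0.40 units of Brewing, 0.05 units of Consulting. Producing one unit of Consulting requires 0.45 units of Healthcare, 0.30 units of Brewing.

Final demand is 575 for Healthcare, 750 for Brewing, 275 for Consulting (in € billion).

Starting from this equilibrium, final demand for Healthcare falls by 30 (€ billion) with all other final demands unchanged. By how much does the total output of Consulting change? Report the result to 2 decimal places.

I − A =
  [   0.85    -0.45    -0.45]
  [  -0.25     0.60    -0.30]
  [  -0.40    -0.05     1.00]
Cofactors of I−A, C_ij = (−1)^(i+j)·(minor ij) (rows/columns in the sector order above):
  C_11 = (0.60)(1.00) − (-0.30)(-0.05) = 0.5850
  C_12 = −[(-0.25)(1.00) − (-0.30)(-0.40)] = 0.3700
  C_13 = (-0.25)(-0.05) − (0.60)(-0.40) = 0.2525
  C_21 = −[(-0.45)(1.00) − (-0.45)(-0.05)] = 0.4725
  C_22 = (0.85)(1.00) − (-0.45)(-0.40) = 0.6700
  C_23 = −[(0.85)(-0.05) − (-0.45)(-0.40)] = 0.2225
  C_31 = (-0.45)(-0.30) − (-0.45)(0.60) = 0.4050
  C_32 = −[(0.85)(-0.30) − (-0.45)(-0.25)] = 0.3675
  C_33 = (0.85)(0.60) − (-0.45)(-0.25) = 0.3975
det(I−A) = Σ_j (I−A)_1j·C_1j = (0.85)(0.5850) + (-0.45)(0.3700) + (-0.45)(0.2525) = 0.217125
adj(I−A) = Cᵀ =
  [ 0.5850   0.4725   0.4050]
  [ 0.3700   0.6700   0.3675]
  [ 0.2525   0.2225   0.3975]
(I − A)⁻¹ = adj(I−A) / det(I−A) ≈
  [   2.6943     2.1762     1.8653]
  [   1.7041     3.0858     1.6926]
  [   1.1629     1.0248     1.8307]
Δx = (I − A)⁻¹ Δd with Δd having -30 in the Healthcare component and 0 elsewhere.
So Δx_C = L_CH · (-30), where L_CH = adj(I−A)_CH / det(I−A) = 0.2525 / 0.217125.
Δx_C = 0.2525 × (-30) / 0.217125 = -7.575 / 0.217125 ≈ -34.89.

Δx_C = -34.89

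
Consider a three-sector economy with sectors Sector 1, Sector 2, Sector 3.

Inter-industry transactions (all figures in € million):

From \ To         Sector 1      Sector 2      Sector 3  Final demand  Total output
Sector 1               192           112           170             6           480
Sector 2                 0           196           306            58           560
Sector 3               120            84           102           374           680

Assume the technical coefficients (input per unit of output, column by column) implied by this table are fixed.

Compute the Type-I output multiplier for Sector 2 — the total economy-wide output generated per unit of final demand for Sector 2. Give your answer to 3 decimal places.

Technical coefficients a_ij = z_ij / X_j:
  a_11 = 192/480 = 0.40, a_21 = 0/480 = 0.00, a_31 = 120/480 = 0.25
  a_12 = 112/560 = 0.20, a_22 = 196/560 = 0.35, a_32 = 84/560 = 0.15
  a_13 = 170/680 = 0.25, a_23 = 306/680 = 0.45, a_33 = 102/680 = 0.15
I − A =
  [   0.60    -0.20    -0.25]
  [   0.00     0.65    -0.45]
  [  -0.25    -0.15     0.85]
Cofactors of I−A, C_ij = (−1)^(i+j)·(minor ij) (rows/columns in the sector order above):
  C_11 = (0.65)(0.85) − (-0.45)(-0.15) = 0.4850
  C_12 = −[(0.00)(0.85) − (-0.45)(-0.25)] = 0.1125
  C_13 = (0.00)(-0.15) − (0.65)(-0.25) = 0.1625
  C_21 = −[(-0.20)(0.85) − (-0.25)(-0.15)] = 0.2075
  C_22 = (0.60)(0.85) − (-0.25)(-0.25) = 0.4475
  C_23 = −[(0.60)(-0.15) − (-0.20)(-0.25)] = 0.1400
  C_31 = (-0.20)(-0.45) − (-0.25)(0.65) = 0.2525
  C_32 = −[(0.60)(-0.45) − (-0.25)(0.00)] = 0.2700
  C_33 = (0.60)(0.65) − (-0.20)(0.00) = 0.3900
det(I−A) = Σ_j (I−A)_1j·C_1j = (0.60)(0.4850) + (-0.20)(0.1125) + (-0.25)(0.1625) = 0.227875
adj(I−A) = Cᵀ =
  [ 0.4850   0.2075   0.2525]
  [ 0.1125   0.4475   0.2700]
  [ 0.1625   0.1400   0.3900]
(I − A)⁻¹ = adj(I−A) / det(I−A) ≈
  [   2.1284     0.9106     1.1081]
  [   0.4937     1.9638     1.1849]
  [   0.7131     0.6144     1.7115]
The output multiplier for sector j is the column-j sum of the Leontief inverse (I − A)⁻¹ = adj(I−A) / det(I−A).
Column 2 of adj(I−A): (0.2075, 0.4475, 0.1400); det(I−A) = 0.227875.
m_2 = (0.2075 + 0.4475 + 0.1400) / 0.227875 = 0.795 / 0.227875 ≈ 3.489.

m_2 = 3.489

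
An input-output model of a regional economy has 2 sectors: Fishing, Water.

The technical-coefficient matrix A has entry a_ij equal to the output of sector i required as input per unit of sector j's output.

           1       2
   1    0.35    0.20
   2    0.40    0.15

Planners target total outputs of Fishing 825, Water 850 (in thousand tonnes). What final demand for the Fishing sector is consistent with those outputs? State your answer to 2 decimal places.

I − A =
  [   0.65    -0.20]
  [  -0.40     0.85]
d = (I − A) x:
  d_1 = (+0.65)·825 + (-0.20)·850 = 366.25
  d_2 = (-0.40)·825 + (+0.85)·850 = 392.50

d_1 = 366.25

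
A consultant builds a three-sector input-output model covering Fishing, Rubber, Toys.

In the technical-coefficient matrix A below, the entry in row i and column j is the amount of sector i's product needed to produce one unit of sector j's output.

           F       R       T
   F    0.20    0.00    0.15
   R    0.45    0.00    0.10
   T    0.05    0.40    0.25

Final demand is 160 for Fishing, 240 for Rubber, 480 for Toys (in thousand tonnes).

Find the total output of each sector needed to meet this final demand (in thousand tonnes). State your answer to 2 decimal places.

x_F = 374.88, x_R = 501.97, x_T = 932.71

I − A =
  [   0.80     0.00    -0.15]
  [  -0.45     1.00    -0.10]
  [  -0.05    -0.40     0.75]
Cofactors of I−A, C_ij = (−1)^(i+j)·(minor ij) (rows/columns in the sector order above):
  C_11 = (1.00)(0.75) − (-0.10)(-0.40) = 0.7100
  C_12 = −[(-0.45)(0.75) − (-0.10)(-0.05)] = 0.3425
  C_13 = (-0.45)(-0.40) − (1.00)(-0.05) = 0.2300
  C_21 = −[(0.00)(0.75) − (-0.15)(-0.40)] = 0.0600
  C_22 = (0.80)(0.75) − (-0.15)(-0.05) = 0.5925
  C_23 = −[(0.80)(-0.40) − (0.00)(-0.05)] = 0.3200
  C_31 = (0.00)(-0.10) − (-0.15)(1.00) = 0.1500
  C_32 = −[(0.80)(-0.10) − (-0.15)(-0.45)] = 0.1475
  C_33 = (0.80)(1.00) − (0.00)(-0.45) = 0.8000
det(I−A) = Σ_j (I−A)_1j·C_1j = (0.80)(0.7100) + (0.00)(0.3425) + (-0.15)(0.2300) = 0.5335
adj(I−A) = Cᵀ =
  [ 0.7100   0.0600   0.1500]
  [ 0.3425   0.5925   0.1475]
  [ 0.2300   0.3200   0.8000]
(I − A)⁻¹ = adj(I−A) / det(I−A) ≈
  [   1.3308     0.1125     0.2812]
  [   0.6420     1.1106     0.2765]
  [   0.4311     0.5998     1.4995]
x = (I − A)⁻¹ d = adj(I−A)·d / det(I−A), with det(I−A) = 0.5335:
  x_F = (0.7100·160 + 0.0600·240 + 0.1500·480) / 0.5335 = 200.00 / 0.5335 ≈ 374.88
  x_R = (0.3425·160 + 0.5925·240 + 0.1475·480) / 0.5335 = 267.80 / 0.5335 ≈ 501.97
  x_T = (0.2300·160 + 0.3200·240 + 0.8000·480) / 0.5335 = 497.60 / 0.5335 ≈ 932.71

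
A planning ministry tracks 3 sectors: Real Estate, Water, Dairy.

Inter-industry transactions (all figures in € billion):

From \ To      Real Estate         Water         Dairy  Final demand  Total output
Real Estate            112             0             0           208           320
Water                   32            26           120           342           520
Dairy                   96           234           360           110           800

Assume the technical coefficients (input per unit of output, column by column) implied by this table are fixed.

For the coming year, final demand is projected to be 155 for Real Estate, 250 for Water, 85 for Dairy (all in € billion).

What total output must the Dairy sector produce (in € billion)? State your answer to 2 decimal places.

Technical coefficients a_ij = z_ij / X_j:
  a_11 = 112/320 = 0.35, a_21 = 32/320 = 0.10, a_31 = 96/320 = 0.30
  a_12 = 0/520 = 0.00, a_22 = 26/520 = 0.05, a_32 = 234/520 = 0.45
  a_13 = 0/800 = 0.00, a_23 = 120/800 = 0.15, a_33 = 360/800 = 0.45
I − A =
  [   0.65     0.00     0.00]
  [  -0.10     0.95    -0.15]
  [  -0.30    -0.45     0.55]
Cofactors of I−A, C_ij = (−1)^(i+j)·(minor ij) (rows/columns in the sector order above):
  C_11 = (0.95)(0.55) − (-0.15)(-0.45) = 0.4550
  C_12 = −[(-0.10)(0.55) − (-0.15)(-0.30)] = 0.1000
  C_13 = (-0.10)(-0.45) − (0.95)(-0.30) = 0.3300
  C_21 = −[(0.00)(0.55) − (0.00)(-0.45)] = 0.0000
  C_22 = (0.65)(0.55) − (0.00)(-0.30) = 0.3575
  C_23 = −[(0.65)(-0.45) − (0.00)(-0.30)] = 0.2925
  C_31 = (0.00)(-0.15) − (0.00)(0.95) = 0.0000
  C_32 = −[(0.65)(-0.15) − (0.00)(-0.10)] = 0.0975
  C_33 = (0.65)(0.95) − (0.00)(-0.10) = 0.6175
det(I−A) = Σ_j (I−A)_1j·C_1j = (0.65)(0.4550) + (0.00)(0.1000) + (0.00)(0.3300) = 0.29575
adj(I−A) = Cᵀ =
  [ 0.4550   0.0000   0.0000]
  [ 0.1000   0.3575   0.0975]
  [ 0.3300   0.2925   0.6175]
(I − A)⁻¹ = adj(I−A) / det(I−A) ≈
  [   1.5385     0.0000     0.0000]
  [   0.3381     1.2088     0.3297]
  [   1.1158     0.9890     2.0879]
x = (I − A)⁻¹ d = adj(I−A)·d / det(I−A), with det(I−A) = 0.29575:
  x_1 = (0.4550·155 + 0.0000·250 + 0.0000·85) / 0.29575 = 70.525 / 0.29575 ≈ 238.46
  x_2 = (0.1000·155 + 0.3575·250 + 0.0975·85) / 0.29575 = 113.1625 / 0.29575 ≈ 382.63
  x_3 = (0.3300·155 + 0.2925·250 + 0.6175·85) / 0.29575 = 176.7625 / 0.29575 ≈ 597.68

x_3 = 597.68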